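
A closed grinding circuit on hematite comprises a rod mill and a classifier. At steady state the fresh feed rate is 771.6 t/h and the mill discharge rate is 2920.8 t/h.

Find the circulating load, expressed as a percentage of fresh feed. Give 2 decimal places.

Steady state: M = F + R.
R = M − F = 2920.8 − 771.6 = 2149.2 t/h
CL = 100·R/F = 100·2149.2/771.6 = 278.54 %

CL = 278.54 %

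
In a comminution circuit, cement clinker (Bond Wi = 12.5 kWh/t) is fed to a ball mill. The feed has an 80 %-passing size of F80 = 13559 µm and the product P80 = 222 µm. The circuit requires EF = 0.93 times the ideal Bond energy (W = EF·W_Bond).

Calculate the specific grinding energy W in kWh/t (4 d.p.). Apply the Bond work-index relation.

W_Bond = 10·Wi·(1/√P₈₀ − 1/√F₈₀)
1/√222 = 0.067116;  1/√13559 = 0.008588
W = 10·12.5·(0.067116 − 0.008588) = 7.3160 kWh/t
With EF = 0.93: W = 7.3160·0.93 = 6.8038 kWh/t

W = 6.8038 kWh/t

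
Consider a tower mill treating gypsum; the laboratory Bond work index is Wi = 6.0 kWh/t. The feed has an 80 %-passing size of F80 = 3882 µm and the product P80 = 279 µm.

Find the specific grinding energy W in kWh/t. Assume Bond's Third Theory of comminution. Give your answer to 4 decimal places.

Bond: W = 10·Wi·(1/√P80 − 1/√F80)
1/√279 = 0.059868;  1/√3882 = 0.016050
W = 10·6.0·(0.059868 − 0.016050) = 2.6291 kWh/t

W = 2.6291 kWh/t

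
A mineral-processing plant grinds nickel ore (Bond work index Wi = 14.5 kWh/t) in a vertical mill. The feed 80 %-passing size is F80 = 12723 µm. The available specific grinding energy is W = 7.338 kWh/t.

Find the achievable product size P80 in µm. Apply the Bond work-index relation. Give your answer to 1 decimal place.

P80 = 282.7 µm

W = 10 Wi (P80^-0.5 − F80^-0.5)
⇒ 1/√P80 = W/(10·Wi) + 1/√F80
  = 7.3380/(10·14.5) + 1/√12723 = 0.050607 + 0.008866 = 0.059472
P80 = (1/0.059472)² = 16.8145² = 282.73 µm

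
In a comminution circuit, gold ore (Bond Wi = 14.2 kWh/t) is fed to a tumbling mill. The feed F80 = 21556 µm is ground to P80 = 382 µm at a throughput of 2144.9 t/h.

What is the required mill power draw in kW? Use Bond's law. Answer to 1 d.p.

P = 13509.0 kW

Bond: W = 10·Wi·(1/√P80 − 1/√F80)
W = 10·14.2·(1/√382 − 1/√21556) = 10·14.2·(0.044353) = 6.2982 kWh/t
Power = W × throughput = 6.2982 kWh/t × 2144.9 t/h = 13509.0 kW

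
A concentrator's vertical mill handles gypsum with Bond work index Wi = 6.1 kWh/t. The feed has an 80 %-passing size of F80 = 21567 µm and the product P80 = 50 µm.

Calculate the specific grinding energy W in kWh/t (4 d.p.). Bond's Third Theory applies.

W_Bond = 10·Wi·(1/√P₈₀ − 1/√F₈₀)
1/√50 = 0.141421;  1/√21567 = 0.006809
W = 10·6.1·(0.141421 − 0.006809) = 8.2113 kWh/t

W = 8.2113 kWh/t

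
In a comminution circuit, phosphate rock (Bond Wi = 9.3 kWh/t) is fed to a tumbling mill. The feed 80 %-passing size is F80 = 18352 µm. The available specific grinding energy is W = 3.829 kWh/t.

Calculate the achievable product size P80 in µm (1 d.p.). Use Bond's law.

P80 = 424.2 µm

W = 10 Wi (P80^-0.5 − F80^-0.5)
P80^(−½) = W/(10 Wi) + F80^(−½)
  = 3.8290/(10·9.3) + 1/√18352 = 0.041172 + 0.007382 = 0.048554
P80 = (1/0.048554)² = 20.5957² = 424.18 µm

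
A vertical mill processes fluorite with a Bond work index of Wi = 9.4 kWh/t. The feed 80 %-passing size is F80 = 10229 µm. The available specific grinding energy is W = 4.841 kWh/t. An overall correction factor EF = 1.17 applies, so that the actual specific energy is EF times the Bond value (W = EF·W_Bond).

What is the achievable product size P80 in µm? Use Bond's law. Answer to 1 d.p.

P80 = 344.2 µm

W_Bond = 10·Wi·(1/√P₈₀ − 1/√F₈₀)
W_Bond = W / EF = 4.841 / 1.17 = 4.1376 kWh/t
P80^(−½) = W_Bond/(10 Wi) + F80^(−½)
  = 4.1376/(10·9.4) + 1/√10229 = 0.044017 + 0.009887 = 0.053905
P80 = (1/0.053905)² = 18.5513² = 344.15 µm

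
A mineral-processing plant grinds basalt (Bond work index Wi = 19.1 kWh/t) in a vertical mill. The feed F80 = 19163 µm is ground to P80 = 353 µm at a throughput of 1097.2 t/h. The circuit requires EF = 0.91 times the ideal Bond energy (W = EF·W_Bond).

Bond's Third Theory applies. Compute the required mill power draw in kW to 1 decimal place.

W = 10·Wi·(P80^(-½) − F80^(-½))
W = 10·19.1·(1/√353 − 1/√19163) = 10·19.1·(0.046001) = 8.7862 kWh/t
Corrected W = EF·W_Bond = 0.91·8.7862 = 7.9954 kWh/t
Mill draw = 7.9954 × 1097.2 = 8772.5 kW

P = 8772.5 kW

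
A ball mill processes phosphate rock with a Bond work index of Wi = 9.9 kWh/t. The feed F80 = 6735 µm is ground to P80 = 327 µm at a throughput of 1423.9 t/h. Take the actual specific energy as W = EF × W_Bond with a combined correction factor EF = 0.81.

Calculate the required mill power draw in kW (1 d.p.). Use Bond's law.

W = 10·Wi·[P80^(−½) − F80^(−½)]
W = 10·9.9·(1/√327 − 1/√6735) = 10·9.9·(0.043115) = 4.2684 kWh/t
Corrected W = EF·W_Bond = 0.81·4.2684 = 3.4574 kWh/t
P_mill = W·ṁ = 3.4574·1423.9 = 4923.0 kW

P = 4923.0 kW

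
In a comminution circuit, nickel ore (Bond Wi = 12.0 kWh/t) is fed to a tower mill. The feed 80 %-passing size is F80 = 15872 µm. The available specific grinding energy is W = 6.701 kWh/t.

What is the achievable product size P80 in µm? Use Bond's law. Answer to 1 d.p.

P80 = 245.8 µm

W = 10·Wi·(P80^(-½) − F80^(-½))
1/√P80 = 1/√F80 + W/(10·Wi)
  = 6.7010/(10·12.0) + 1/√15872 = 0.055842 + 0.007938 = 0.063779
P80 = (1/0.063779)² = 15.6791² = 245.83 µm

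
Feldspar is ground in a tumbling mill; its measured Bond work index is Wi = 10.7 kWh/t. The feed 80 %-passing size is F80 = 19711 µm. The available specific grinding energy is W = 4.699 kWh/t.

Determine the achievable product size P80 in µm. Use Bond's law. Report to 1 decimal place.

W = 10 Wi / √P80 − 10 Wi / √F80
⇒ 1/√P80 = W/(10·Wi) + 1/√F80
  = 4.6990/(10·10.7) + 1/√19711 = 0.043916 + 0.007123 = 0.051039
P80 = (1/0.051039)² = 19.5930² = 383.89 µm

P80 = 383.9 µm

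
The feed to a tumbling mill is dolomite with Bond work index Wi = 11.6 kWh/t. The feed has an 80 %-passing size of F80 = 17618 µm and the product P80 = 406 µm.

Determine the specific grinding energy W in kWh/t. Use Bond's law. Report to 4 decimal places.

W = 4.8830 kWh/t

W = 10 Wi (P80^-0.5 − F80^-0.5)
1/√406 = 0.049629;  1/√17618 = 0.007534
W = 10·11.6·(0.049629 − 0.007534) = 4.8830 kWh/t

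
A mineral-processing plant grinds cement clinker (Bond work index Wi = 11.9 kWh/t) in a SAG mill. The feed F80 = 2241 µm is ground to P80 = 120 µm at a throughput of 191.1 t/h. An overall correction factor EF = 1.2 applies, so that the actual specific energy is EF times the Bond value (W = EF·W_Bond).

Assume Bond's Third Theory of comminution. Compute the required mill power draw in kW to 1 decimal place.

W = 10·Wi·[P80^(−½) − F80^(−½)]
W = 10·11.9·(1/√120 − 1/√2241) = 10·11.9·(0.070163) = 8.3494 kWh/t
With EF = 1.2: W = 8.3494·1.2 = 10.0193 kWh/t
P_mill = W·ṁ = 10.0193·191.1 = 1914.7 kW

P = 1914.7 kW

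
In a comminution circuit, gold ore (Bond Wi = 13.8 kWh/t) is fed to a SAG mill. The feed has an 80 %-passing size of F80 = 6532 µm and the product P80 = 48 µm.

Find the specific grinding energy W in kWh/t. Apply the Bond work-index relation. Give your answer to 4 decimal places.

W = 10·Wi·(P80^(-½) − F80^(-½))
1/√48 = 0.144338;  1/√6532 = 0.012373
W = 10·13.8·(0.144338 − 0.012373) = 18.2111 kWh/t

W = 18.2111 kWh/t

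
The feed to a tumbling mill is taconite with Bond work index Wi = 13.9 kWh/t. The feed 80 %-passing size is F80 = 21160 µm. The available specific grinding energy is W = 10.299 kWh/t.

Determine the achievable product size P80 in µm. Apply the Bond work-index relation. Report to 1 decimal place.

Bond: W = 10·Wi·(1/√P80 − 1/√F80)
1/√P80 = 1/√F80 + W/(10·Wi)
  = 10.2990/(10·13.9) + 1/√21160 = 0.074094 + 0.006875 = 0.080968
P80 = (1/0.080968)² = 12.3506² = 152.54 µm

P80 = 152.5 µm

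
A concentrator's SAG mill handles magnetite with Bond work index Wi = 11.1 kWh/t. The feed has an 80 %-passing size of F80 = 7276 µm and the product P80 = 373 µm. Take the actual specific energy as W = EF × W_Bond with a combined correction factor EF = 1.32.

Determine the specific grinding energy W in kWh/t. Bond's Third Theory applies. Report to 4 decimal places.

Bond: W = 10·Wi·(1/√P80 − 1/√F80)
1/√373 = 0.051778;  1/√7276 = 0.011723
W = 10·11.1·(0.051778 − 0.011723) = 4.4461 kWh/t
W_actual = 1.32 × 4.4461 = 5.8688 kWh/t

W = 5.8688 kWh/t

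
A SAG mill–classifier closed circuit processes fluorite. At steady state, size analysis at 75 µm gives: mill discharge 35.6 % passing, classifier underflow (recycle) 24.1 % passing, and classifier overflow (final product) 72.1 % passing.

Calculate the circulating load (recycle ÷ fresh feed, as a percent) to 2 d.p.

Classifier node, passing 75 µm:
(1+r)d = ru + o → r = (o−d)/(d−u)
r = (72.1 − 35.6)/(35.6 − 24.1) = 36.5/11.5 = 3.1739
CL = 100·r = 317.39 %

CL = 317.39 %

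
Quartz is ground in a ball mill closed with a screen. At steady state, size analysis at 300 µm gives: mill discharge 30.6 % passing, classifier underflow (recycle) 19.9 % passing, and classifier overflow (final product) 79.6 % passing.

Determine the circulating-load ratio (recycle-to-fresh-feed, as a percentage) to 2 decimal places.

CL = 457.94 %

Let r = R/F. Size balance at 300 µm:
d + r·d = r·u + o → r(d−u) = o−d
r = (79.6 − 30.6)/(30.6 − 19.9) = 49.0/10.7 = 4.5794
CL = 100·r = 457.94 %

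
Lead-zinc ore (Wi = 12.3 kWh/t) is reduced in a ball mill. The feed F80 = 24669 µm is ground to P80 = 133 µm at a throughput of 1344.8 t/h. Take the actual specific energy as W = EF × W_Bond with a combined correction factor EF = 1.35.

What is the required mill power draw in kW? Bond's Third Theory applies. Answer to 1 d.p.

P = 17941.2 kW

W = 10·Wi·(P80^(-½) − F80^(-½))
W = 10·12.3·(1/√133 − 1/√24669) = 10·12.3·(0.080344) = 9.8823 kWh/t
W_actual = 1.35 × 9.8823 = 13.3411 kWh/t
P_mill = W·ṁ = 13.3411·1344.8 = 17941.2 kW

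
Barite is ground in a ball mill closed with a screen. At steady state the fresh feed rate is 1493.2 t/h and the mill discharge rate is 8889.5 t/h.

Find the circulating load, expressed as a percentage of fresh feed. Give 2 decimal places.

Mill node: discharge = fresh + recycle.
R = M − F = 8889.5 − 1493.2 = 7396.3 t/h
CL = 100·R/F = 100·7396.3/1493.2 = 495.33 %

CL = 495.33 %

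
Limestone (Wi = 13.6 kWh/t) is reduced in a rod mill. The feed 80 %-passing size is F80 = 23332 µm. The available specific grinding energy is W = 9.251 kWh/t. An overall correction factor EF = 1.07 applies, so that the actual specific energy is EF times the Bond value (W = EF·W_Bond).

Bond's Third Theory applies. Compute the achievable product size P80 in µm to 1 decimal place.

P80 = 203.4 µm

Bond: W = 10·Wi·(1/√P80 − 1/√F80)
W_Bond = W / EF = 9.251 / 1.07 = 8.6458 kWh/t
P80^-0.5 = F80^-0.5 + W_Bond/(10 Wi)
  = 8.6458/(10·13.6) + 1/√23332 = 0.063572 + 0.006547 = 0.070119
P80 = (1/0.070119)² = 14.2615² = 203.39 µm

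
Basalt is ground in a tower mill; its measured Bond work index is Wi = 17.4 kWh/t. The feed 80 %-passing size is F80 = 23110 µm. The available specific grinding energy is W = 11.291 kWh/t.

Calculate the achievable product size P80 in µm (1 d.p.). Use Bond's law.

W = 10 Wi / √P80 − 10 Wi / √F80
⇒ 1/√P80 = W/(10·Wi) + 1/√F80
  = 11.2910/(10·17.4) + 1/√23110 = 0.064891 + 0.006578 = 0.071469
P80 = (1/0.071469)² = 13.9921² = 195.78 µm

P80 = 195.8 µm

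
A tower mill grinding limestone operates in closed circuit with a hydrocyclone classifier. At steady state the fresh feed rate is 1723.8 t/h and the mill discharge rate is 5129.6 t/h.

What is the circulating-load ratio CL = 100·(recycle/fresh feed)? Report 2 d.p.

CL = 197.58 %

M = F + R at steady state, so:
R = M − F = 5129.6 − 1723.8 = 3405.8 t/h
CL = 100·R/F = 100·3405.8/1723.8 = 197.58 %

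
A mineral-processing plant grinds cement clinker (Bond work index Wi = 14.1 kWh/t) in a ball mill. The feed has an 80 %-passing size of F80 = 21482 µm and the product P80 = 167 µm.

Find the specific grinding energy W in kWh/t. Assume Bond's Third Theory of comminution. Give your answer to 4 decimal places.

W = 10 Wi / √P80 − 10 Wi / √F80
1/√167 = 0.077382;  1/√21482 = 0.006823
W = 10·14.1·(0.077382 − 0.006823) = 9.9489 kWh/t

W = 9.9489 kWh/t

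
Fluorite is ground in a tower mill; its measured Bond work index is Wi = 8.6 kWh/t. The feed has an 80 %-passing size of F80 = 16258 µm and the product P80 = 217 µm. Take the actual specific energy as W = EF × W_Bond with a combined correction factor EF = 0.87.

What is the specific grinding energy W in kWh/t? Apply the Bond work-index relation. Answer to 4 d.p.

W = 4.4923 kWh/t

W = 10 Wi (1/√P80 − 1/√F80)  [Bond]
1/√217 = 0.067884;  1/√16258 = 0.007843
W = 10·8.6·(0.067884 − 0.007843) = 5.1636 kWh/t
Apply correction: 5.1636 × 0.87 = 4.4923 kWh/t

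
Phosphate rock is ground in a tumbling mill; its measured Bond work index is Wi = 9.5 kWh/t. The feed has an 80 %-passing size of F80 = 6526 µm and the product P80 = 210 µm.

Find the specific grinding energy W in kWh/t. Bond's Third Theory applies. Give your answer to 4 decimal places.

Bond:  W = 10 Wi (1/√P − 1/√F)
1/√210 = 0.069007;  1/√6526 = 0.012379
W = 10·9.5·(0.069007 − 0.012379) = 5.3796 kWh/t

W = 5.3796 kWh/t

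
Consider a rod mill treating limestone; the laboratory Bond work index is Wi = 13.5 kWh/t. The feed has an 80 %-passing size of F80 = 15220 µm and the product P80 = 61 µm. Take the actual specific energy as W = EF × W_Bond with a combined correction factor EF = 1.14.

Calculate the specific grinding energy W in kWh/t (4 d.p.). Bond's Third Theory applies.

W = 18.4574 kWh/t

W = 10·Wi·(P80^(-½) − F80^(-½))
1/√61 = 0.128037;  1/√15220 = 0.008106
W = 10·13.5·(0.128037 − 0.008106) = 16.1907 kWh/t
W_actual = 1.14 × 16.1907 = 18.4574 kWh/t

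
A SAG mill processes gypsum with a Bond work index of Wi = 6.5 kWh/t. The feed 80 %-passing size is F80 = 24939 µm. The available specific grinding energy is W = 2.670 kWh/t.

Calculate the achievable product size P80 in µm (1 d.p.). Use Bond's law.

Bond:  W = 10 Wi (1/√P − 1/√F)
⇒ 1/√P80 = W/(10 Wi) + 1/√F80
  = 2.6700/(10·6.5) + 1/√24939 = 0.041077 + 0.006332 = 0.047409
P80 = (1/0.047409)² = 21.0929² = 444.91 µm

P80 = 444.9 µm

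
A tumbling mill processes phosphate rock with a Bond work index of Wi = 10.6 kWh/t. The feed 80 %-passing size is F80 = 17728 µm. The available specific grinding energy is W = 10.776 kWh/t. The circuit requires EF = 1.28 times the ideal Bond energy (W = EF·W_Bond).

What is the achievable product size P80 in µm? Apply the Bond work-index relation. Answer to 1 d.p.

W = 10 Wi (1/√P80 − 1/√F80)  [Bond]
W_Bond = W / EF = 10.776 / 1.28 = 8.4187 kWh/t
⇒ 1/√P80 = W_Bond/(10·Wi) + 1/√F80
  = 8.4187/(10·10.6) + 1/√17728 = 0.079422 + 0.007511 = 0.086933
P80 = (1/0.086933)² = 11.5032² = 132.32 µm

P80 = 132.3 µm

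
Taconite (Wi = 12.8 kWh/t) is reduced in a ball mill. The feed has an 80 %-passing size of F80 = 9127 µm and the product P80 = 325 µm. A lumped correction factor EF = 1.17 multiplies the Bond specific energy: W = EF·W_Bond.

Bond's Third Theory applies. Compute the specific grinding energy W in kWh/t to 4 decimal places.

W = 6.7396 kWh/t

W = 10 Wi (1/√P80 − 1/√F80)  [Bond]
1/√325 = 0.055470;  1/√9127 = 0.010467
W = 10·12.8·(0.055470 − 0.010467) = 5.7603 kWh/t
Corrected W = EF·W_Bond = 1.17·5.7603 = 6.7396 kWh/t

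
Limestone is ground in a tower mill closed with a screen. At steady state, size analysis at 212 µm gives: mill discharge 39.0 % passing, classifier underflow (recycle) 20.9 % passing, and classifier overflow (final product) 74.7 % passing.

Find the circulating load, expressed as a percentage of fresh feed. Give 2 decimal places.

Mass balance on the −212 µm fraction:
(1+r)·d = r·u + o ⇒ r = (o−d)/(d−u)
r = (74.7 − 39.0)/(39.0 − 20.9) = 35.7/18.1 = 1.9724
CL = 100·r = 197.24 %

CL = 197.24 %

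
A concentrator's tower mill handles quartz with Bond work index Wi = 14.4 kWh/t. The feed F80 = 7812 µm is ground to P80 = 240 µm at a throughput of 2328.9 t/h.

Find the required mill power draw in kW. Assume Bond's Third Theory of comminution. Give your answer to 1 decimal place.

P = 17853.2 kW

W = 10·Wi·(P80^(-½) − F80^(-½))
W = 10·14.4·(1/√240 − 1/√7812) = 10·14.4·(0.053236) = 7.6659 kWh/t
P = W·T = 7.6659·2328.9 = 17853.2 kW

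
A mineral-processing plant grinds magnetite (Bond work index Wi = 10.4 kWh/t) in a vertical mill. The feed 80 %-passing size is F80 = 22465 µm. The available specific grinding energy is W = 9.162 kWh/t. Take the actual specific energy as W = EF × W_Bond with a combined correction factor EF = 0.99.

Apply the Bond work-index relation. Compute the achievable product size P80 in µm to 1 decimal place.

W = 10 Wi (1/√P80 − 1/√F80)  [Bond]
W_Bond = W / EF = 9.162 / 0.99 = 9.2545 kWh/t
1/√P80 = 1/√F80 + W_Bond/(10·Wi)
  = 9.2545/(10·10.4) + 1/√22465 = 0.088986 + 0.006672 = 0.095658
P80 = (1/0.095658)² = 10.4539² = 109.28 µm

P80 = 109.3 µm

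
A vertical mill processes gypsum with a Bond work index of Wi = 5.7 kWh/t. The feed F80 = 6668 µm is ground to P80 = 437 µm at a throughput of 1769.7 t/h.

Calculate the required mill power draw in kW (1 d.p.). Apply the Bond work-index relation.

Bond: W = 10·Wi·(1/√P80 − 1/√F80)
W = 10·5.7·(1/√437 − 1/√6668) = 10·5.7·(0.035590) = 2.0286 kWh/t
Mill draw = 2.0286 × 1769.7 = 3590.1 kW

P = 3590.1 kW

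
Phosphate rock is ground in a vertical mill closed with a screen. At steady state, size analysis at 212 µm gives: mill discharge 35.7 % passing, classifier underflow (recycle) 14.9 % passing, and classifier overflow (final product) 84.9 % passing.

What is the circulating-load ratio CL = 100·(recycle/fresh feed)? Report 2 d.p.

CL = 236.54 %

Classifier node, passing 212 µm:
(1+r)·d = r·u + o ⇒ r = (o−d)/(d−u)
r = (84.9 − 35.7)/(35.7 − 14.9) = 49.2/20.8 = 2.3654
CL = 100·r = 236.54 %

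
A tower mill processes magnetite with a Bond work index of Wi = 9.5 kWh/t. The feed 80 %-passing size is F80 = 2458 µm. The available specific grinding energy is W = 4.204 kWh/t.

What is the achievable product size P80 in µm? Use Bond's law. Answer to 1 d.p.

P80 = 240.9 µm

Bond:  W = 10 Wi (1/√P − 1/√F)
⇒ 1/√P80 = W/(10·Wi) + 1/√F80
  = 4.2040/(10·9.5) + 1/√2458 = 0.044253 + 0.020170 = 0.064423
P80 = (1/0.064423)² = 15.5225² = 240.95 µm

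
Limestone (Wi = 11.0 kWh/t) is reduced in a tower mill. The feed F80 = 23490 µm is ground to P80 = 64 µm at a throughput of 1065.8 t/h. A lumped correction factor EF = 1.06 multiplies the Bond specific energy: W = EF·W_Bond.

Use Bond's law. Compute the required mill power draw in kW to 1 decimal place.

P = 14723.2 kW

W = 10 Wi (1/√P80 − 1/√F80)  [Bond]
W = 10·11.0·(1/√64 − 1/√23490) = 10·11.0·(0.118475) = 13.0323 kWh/t
With EF = 1.06: W = 13.0323·1.06 = 13.8142 kWh/t
P_mill = W·ṁ = 13.8142·1065.8 = 14723.2 kW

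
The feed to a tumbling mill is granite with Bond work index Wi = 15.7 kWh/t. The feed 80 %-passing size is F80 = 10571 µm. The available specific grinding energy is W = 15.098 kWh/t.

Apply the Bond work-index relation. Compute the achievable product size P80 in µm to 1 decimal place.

P80 = 89.2 µm

W_Bond = 10·Wi·(1/√P₈₀ − 1/√F₈₀)
⇒ 1/√P80 = W/(10·Wi) + 1/√F80
  = 15.0980/(10·15.7) + 1/√10571 = 0.096166 + 0.009726 = 0.105892
P80 = (1/0.105892)² = 9.4436² = 89.18 µm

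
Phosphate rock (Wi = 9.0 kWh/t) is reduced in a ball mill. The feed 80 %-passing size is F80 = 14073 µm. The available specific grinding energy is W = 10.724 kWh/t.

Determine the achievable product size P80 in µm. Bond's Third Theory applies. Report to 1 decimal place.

P80 = 61.4 µm

Bond:  W = 10 Wi (1/√P − 1/√F)
P80^(−½) = W/(10 Wi) + F80^(−½)
  = 10.7240/(10·9.0) + 1/√14073 = 0.119156 + 0.008430 = 0.127585
P80 = (1/0.127585)² = 7.8379² = 61.43 µm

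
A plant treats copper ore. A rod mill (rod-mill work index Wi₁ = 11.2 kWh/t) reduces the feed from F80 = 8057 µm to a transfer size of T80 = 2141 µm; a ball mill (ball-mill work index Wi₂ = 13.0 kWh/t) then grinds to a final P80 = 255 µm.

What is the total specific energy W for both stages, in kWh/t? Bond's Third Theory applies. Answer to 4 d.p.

W = 10·Wi·(P80^(-½) − F80^(-½))
Stage 1 (8057→2141 µm, Wi₁=11.2): W₁ = 10·11.2·(0.021612 − 0.011141) = 1.1728 kWh/t
Stage 2 (2141→255 µm, Wi₂=13.0): W₂ = 10·13.0·(0.062622 − 0.021612) = 5.3314 kWh/t
W = W₁ + W₂ = 1.1728 + 5.3314 = 6.5041 kWh/t

W = 6.5041 kWh/t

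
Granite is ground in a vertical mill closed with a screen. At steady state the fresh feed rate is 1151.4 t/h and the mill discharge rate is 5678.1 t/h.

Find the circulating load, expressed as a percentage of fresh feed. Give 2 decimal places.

CL = 393.15 %

M = F + R at steady state, so:
R = M − F = 5678.1 − 1151.4 = 4526.7 t/h
CL = 100·R/F = 100·4526.7/1151.4 = 393.15 %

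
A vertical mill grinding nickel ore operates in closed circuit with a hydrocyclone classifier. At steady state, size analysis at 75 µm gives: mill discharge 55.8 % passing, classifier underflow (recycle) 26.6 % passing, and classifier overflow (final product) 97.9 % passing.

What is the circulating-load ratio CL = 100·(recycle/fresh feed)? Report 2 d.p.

CL = 144.18 %

Mass balance on the −75 µm fraction:
r = (o − d)/(d − u)
r = (97.9 − 55.8)/(55.8 − 26.6) = 42.1/29.2 = 1.4418
CL = 100·r = 144.18 %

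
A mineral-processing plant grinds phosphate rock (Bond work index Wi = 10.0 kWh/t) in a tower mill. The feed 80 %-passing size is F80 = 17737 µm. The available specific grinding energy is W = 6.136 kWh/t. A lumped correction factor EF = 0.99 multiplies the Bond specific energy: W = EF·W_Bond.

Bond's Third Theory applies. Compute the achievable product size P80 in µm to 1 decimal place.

P80 = 207.1 µm

W = 10 Wi / √P80 − 10 Wi / √F80
W_Bond = W / EF = 6.136 / 0.99 = 6.1980 kWh/t
⇒ 1/√P80 = W_Bond/(10 Wi) + 1/√F80
  = 6.1980/(10·10.0) + 1/√17737 = 0.061980 + 0.007509 = 0.069488
P80 = (1/0.069488)² = 14.3909² = 207.10 µm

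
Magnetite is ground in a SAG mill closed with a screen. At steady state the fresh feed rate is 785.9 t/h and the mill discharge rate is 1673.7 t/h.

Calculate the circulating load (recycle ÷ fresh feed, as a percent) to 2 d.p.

CL = 112.97 %

M = F + R at steady state, so:
R = M − F = 1673.7 − 785.9 = 887.8 t/h
CL = 100·R/F = 100·887.8/785.9 = 112.97 %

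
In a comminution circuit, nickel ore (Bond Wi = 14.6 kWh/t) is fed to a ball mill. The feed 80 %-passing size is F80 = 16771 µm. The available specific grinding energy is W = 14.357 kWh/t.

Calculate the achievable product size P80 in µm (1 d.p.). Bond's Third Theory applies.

P80 = 88.9 µm

W = 10·Wi·[P80^(−½) − F80^(−½)]
P80^(−½) = W/(10 Wi) + F80^(−½)
  = 14.3570/(10·14.6) + 1/√16771 = 0.098336 + 0.007722 = 0.106057
P80 = (1/0.106057)² = 9.4289² = 88.90 µm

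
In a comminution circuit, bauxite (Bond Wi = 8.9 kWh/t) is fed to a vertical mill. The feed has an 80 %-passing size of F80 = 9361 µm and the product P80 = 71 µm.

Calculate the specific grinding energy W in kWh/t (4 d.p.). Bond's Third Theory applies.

W = 9.6425 kWh/t

W = 10·Wi·(P80^(-½) − F80^(-½))
1/√71 = 0.118678;  1/√9361 = 0.010336
W = 10·8.9·(0.118678 − 0.010336) = 9.6425 kWh/t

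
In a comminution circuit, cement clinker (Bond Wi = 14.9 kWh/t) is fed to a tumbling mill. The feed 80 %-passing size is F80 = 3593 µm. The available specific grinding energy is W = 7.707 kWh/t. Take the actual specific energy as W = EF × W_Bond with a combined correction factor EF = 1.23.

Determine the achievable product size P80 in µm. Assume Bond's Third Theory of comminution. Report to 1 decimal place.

W_Bond = 10·Wi·(1/√P₈₀ − 1/√F₈₀)
W_Bond = W / EF = 7.707 / 1.23 = 6.2659 kWh/t
P80^-0.5 = F80^-0.5 + W_Bond/(10 Wi)
  = 6.2659/(10·14.9) + 1/√3593 = 0.042053 + 0.016683 = 0.058736
P80 = (1/0.058736)² = 17.0254² = 289.87 µm

P80 = 289.9 µm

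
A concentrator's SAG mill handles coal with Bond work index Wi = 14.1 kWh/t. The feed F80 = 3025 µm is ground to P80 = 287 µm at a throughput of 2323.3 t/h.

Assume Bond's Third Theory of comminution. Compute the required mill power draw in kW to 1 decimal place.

W = 10·Wi·(P80^(-½) − F80^(-½))
W = 10·14.1·(1/√287 − 1/√3025) = 10·14.1·(0.040846) = 5.7593 kWh/t
Mill draw = 5.7593 × 2323.3 = 13380.7 kW

P = 13380.7 kW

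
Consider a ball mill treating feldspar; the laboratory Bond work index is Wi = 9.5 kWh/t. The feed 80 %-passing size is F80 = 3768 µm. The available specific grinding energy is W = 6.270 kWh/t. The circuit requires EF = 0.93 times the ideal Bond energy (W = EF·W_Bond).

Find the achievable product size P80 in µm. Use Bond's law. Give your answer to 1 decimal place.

P80 = 131.3 µm

W = 10·Wi·[P80^(−½) − F80^(−½)]
W_Bond = W / EF = 6.270 / 0.93 = 6.7419 kWh/t
P80^(−½) = W_Bond/(10 Wi) + F80^(−½)
  = 6.7419/(10·9.5) + 1/√3768 = 0.070968 + 0.016291 = 0.087259
P80 = (1/0.087259)² = 11.4602² = 131.34 µm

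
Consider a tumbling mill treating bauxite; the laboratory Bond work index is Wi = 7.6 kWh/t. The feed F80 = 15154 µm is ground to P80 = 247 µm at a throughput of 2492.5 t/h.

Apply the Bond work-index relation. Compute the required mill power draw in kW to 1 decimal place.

P = 10514.3 kW

Bond:  W = 10 Wi (1/√P − 1/√F)
W = 10·7.6·(1/√247 − 1/√15154) = 10·7.6·(0.055505) = 4.2184 kWh/t
P = W·T = 4.2184·2492.5 = 10514.3 kW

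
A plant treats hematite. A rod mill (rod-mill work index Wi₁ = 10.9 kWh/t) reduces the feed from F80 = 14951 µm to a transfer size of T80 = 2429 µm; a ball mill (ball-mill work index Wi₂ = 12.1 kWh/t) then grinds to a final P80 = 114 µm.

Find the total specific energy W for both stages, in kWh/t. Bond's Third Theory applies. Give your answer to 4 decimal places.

W = 10 Wi / √P80 − 10 Wi / √F80
Stage 1 (14951→2429 µm, Wi₁=10.9): W₁ = 10·10.9·(0.020290 − 0.008178) = 1.3202 kWh/t
Stage 2 (2429→114 µm, Wi₂=12.1): W₂ = 10·12.1·(0.093659 − 0.020290) = 8.8776 kWh/t
W = W₁ + W₂ = 1.3202 + 8.8776 = 10.1978 kWh/t

W = 10.1978 kWh/t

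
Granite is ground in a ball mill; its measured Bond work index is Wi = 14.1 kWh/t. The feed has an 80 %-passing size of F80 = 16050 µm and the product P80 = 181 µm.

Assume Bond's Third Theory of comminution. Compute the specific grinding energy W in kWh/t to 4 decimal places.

W = 10 Wi / √P80 − 10 Wi / √F80
1/√181 = 0.074329;  1/√16050 = 0.007893
W = 10·14.1·(0.074329 − 0.007893) = 9.3675 kWh/t

W = 9.3675 kWh/t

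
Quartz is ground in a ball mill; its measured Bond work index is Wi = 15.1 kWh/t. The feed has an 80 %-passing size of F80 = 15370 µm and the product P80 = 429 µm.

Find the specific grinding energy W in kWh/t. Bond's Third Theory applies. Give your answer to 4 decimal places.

W = 10 Wi (1/√P80 − 1/√F80)  [Bond]
1/√429 = 0.048280;  1/√15370 = 0.008066
W = 10·15.1·(0.048280 − 0.008066) = 6.0724 kWh/t

W = 6.0724 kWh/t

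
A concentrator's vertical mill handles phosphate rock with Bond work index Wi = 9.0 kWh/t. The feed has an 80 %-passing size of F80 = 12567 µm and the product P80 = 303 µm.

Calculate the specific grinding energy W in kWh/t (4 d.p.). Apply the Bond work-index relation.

W = 10 Wi / √P80 − 10 Wi / √F80
1/√303 = 0.057448;  1/√12567 = 0.008920
W = 10·9.0·(0.057448 − 0.008920) = 4.3675 kWh/t

W = 4.3675 kWh/t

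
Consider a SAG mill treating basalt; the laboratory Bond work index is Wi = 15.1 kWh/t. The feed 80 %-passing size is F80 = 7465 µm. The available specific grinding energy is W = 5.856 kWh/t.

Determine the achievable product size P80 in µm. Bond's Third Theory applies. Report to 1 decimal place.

P80 = 394.4 µm

W = 10 Wi (P80^-0.5 − F80^-0.5)
1/√P80 = 1/√F80 + W/(10·Wi)
  = 5.8560/(10·15.1) + 1/√7465 = 0.038781 + 0.011574 = 0.050356
P80 = (1/0.050356)² = 19.8588² = 394.37 µm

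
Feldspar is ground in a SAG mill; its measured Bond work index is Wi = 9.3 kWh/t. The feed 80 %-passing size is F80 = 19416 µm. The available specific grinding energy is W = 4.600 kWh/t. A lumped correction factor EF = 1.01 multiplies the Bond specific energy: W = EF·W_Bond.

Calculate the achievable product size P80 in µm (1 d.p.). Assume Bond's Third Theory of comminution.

P80 = 317.2 µm

Bond:  W = 10 Wi (1/√P − 1/√F)
W_Bond = W / EF = 4.600 / 1.01 = 4.5545 kWh/t
P80^(−½) = W_Bond/(10 Wi) + F80^(−½)
  = 4.5545/(10·9.3) + 1/√19416 = 0.048973 + 0.007177 = 0.056149
P80 = (1/0.056149)² = 17.8097² = 317.18 µm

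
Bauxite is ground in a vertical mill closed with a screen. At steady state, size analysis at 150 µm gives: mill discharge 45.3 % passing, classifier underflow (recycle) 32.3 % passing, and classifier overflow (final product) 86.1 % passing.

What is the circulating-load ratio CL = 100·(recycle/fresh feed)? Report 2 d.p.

Two-product formula at 150 µm:
(1+r)·d = r·u + o ⇒ r = (o−d)/(d−u)
r = (86.1 − 45.3)/(45.3 − 32.3) = 40.8/13.0 = 3.1385
CL = 100·r = 313.85 %

CL = 313.85 %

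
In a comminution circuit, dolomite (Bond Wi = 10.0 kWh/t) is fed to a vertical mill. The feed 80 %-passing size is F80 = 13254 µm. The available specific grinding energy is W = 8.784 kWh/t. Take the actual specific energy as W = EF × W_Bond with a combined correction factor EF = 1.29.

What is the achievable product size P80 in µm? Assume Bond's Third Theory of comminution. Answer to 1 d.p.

W_Bond = 10·Wi·(1/√P₈₀ − 1/√F₈₀)
W_Bond = W / EF = 8.784 / 1.29 = 6.8093 kWh/t
⇒ 1/√P80 = W_Bond/(10 Wi) + 1/√F80
  = 6.8093/(10·10.0) + 1/√13254 = 0.068093 + 0.008686 = 0.076779
P80 = (1/0.076779)² = 13.0244² = 169.63 µm

P80 = 169.6 µm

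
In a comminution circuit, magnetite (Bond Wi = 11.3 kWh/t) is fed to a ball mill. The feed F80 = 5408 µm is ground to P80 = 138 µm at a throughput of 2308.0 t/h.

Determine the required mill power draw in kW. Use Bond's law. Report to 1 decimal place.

P = 18654.6 kW

W = 10·Wi·(P80^(-½) − F80^(-½))
W = 10·11.3·(1/√138 − 1/√5408) = 10·11.3·(0.071527) = 8.0826 kWh/t
P = W·T = 8.0826·2308.0 = 18654.6 kW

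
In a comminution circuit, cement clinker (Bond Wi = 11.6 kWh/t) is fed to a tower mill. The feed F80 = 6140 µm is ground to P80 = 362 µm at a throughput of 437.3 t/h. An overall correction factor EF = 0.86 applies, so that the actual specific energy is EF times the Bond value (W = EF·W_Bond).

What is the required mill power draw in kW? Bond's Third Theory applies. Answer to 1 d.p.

W = 10 Wi (P80^-0.5 − F80^-0.5)
W = 10·11.6·(1/√362 − 1/√6140) = 10·11.6·(0.039797) = 4.6164 kWh/t
W_actual = 0.86 × 4.6164 = 3.9701 kWh/t
P = W·T = 3.9701·437.3 = 1736.1 kW

P = 1736.1 kW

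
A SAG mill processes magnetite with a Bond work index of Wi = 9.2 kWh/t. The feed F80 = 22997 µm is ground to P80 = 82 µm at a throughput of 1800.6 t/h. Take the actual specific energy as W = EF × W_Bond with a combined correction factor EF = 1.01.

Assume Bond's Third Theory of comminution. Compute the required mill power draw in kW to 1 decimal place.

W = 10·Wi·(P80^(-½) − F80^(-½))
W = 10·9.2·(1/√82 − 1/√22997) = 10·9.2·(0.103837) = 9.5530 kWh/t
Apply correction: 9.5530 × 1.01 = 9.6486 kWh/t
P = W·T = 9.6486·1800.6 = 17373.2 kW

P = 17373.2 kW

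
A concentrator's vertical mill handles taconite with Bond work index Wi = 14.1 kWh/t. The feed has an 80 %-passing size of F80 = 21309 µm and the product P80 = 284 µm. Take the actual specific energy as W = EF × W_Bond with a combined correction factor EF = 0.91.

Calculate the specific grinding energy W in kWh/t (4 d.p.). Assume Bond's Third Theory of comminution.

W = 6.7348 kWh/t

Bond: W = 10·Wi·(1/√P80 − 1/√F80)
1/√284 = 0.059339;  1/√21309 = 0.006850
W = 10·14.1·(0.059339 − 0.006850) = 7.4009 kWh/t
Apply correction: 7.4009 × 0.91 = 6.7348 kWh/t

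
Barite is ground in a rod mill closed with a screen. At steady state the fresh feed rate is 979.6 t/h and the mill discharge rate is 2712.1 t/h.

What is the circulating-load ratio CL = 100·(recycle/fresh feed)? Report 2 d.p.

Steady state: M = F + R.
R = M − F = 2712.1 − 979.6 = 1732.5 t/h
CL = 100·R/F = 100·1732.5/979.6 = 176.86 %

CL = 176.86 %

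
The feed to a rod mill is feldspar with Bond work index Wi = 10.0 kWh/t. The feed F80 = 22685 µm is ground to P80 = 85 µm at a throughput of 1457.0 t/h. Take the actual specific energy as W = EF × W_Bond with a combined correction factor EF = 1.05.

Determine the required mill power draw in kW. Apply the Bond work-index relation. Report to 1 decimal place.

P = 15577.8 kW

Bond: W = 10·Wi·(1/√P80 − 1/√F80)
W = 10·10.0·(1/√85 − 1/√22685) = 10·10.0·(0.101826) = 10.1826 kWh/t
With EF = 1.05: W = 10.1826·1.05 = 10.6917 kWh/t
Power = W × throughput = 10.6917 kWh/t × 1457.0 t/h = 15577.8 kW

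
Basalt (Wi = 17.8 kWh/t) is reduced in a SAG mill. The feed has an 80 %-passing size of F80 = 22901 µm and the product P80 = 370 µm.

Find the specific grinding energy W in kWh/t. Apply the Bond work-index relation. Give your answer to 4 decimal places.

W = 8.0775 kWh/t

W = 10 Wi (1/√P80 − 1/√F80)  [Bond]
1/√370 = 0.051988;  1/√22901 = 0.006608
W = 10·17.8·(0.051988 − 0.006608) = 8.0775 kWh/t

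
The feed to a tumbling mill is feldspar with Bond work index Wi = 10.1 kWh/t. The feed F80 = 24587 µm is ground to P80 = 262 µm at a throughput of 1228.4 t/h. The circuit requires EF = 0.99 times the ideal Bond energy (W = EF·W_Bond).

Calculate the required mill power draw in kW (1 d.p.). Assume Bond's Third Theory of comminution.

P = 6805.0 kW

Bond:  W = 10 Wi (1/√P − 1/√F)
W = 10·10.1·(1/√262 − 1/√24587) = 10·10.1·(0.055403) = 5.5957 kWh/t
With EF = 0.99: W = 5.5957·0.99 = 5.5397 kWh/t
P_mill = W·ṁ = 5.5397·1228.4 = 6805.0 kW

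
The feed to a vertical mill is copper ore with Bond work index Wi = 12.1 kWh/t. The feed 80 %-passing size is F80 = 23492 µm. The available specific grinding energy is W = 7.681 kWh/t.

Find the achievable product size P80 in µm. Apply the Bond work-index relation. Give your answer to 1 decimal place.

Bond:  W = 10 Wi (1/√P − 1/√F)
1/√P80 = 1/√F80 + W/(10·Wi)
  = 7.6810/(10·12.1) + 1/√23492 = 0.063479 + 0.006524 = 0.070004
P80 = (1/0.070004)² = 14.2850² = 204.06 µm

P80 = 204.1 µm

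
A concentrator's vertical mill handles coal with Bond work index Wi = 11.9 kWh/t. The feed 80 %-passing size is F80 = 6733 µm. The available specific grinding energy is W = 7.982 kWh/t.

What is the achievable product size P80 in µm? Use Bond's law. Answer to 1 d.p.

P80 = 159.2 µm

W = 10·Wi·[P80^(−½) − F80^(−½)]
1/√P80 = 1/√F80 + W/(10·Wi)
  = 7.9820/(10·11.9) + 1/√6733 = 0.067076 + 0.012187 = 0.079263
P80 = (1/0.079263)² = 12.6163² = 159.17 µm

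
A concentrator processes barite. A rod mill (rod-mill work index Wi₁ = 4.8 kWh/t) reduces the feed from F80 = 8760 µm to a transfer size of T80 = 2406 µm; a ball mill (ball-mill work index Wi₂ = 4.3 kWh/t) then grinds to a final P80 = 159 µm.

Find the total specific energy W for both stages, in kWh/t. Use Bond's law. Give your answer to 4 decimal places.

W = 10 Wi / √P80 − 10 Wi / √F80
Stage 1 (8760→2406 µm, Wi₁=4.8): W₁ = 10·4.8·(0.020387 − 0.010684) = 0.4657 kWh/t
Stage 2 (2406→159 µm, Wi₂=4.3): W₂ = 10·4.3·(0.079305 − 0.020387) = 2.5335 kWh/t
W = W₁ + W₂ = 0.4657 + 2.5335 = 2.9992 kWh/t

W = 2.9992 kWh/t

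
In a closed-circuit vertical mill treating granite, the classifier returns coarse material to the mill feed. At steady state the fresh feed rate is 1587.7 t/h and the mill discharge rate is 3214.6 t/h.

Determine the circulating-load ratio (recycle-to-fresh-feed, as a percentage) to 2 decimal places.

CL = 102.47 %

Discharge = new feed + return, hence
R = M − F = 3214.6 − 1587.7 = 1626.9 t/h
CL = 100·R/F = 100·1626.9/1587.7 = 102.47 %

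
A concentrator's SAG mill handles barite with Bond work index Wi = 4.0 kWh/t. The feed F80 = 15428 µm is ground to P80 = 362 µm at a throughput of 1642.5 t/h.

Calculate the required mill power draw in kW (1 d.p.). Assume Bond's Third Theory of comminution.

W = 10 Wi (1/√P80 − 1/√F80)  [Bond]
W = 10·4.0·(1/√362 − 1/√15428) = 10·4.0·(0.044508) = 1.7803 kWh/t
Mill draw = 1.7803 × 1642.5 = 2924.2 kW

P = 2924.2 kW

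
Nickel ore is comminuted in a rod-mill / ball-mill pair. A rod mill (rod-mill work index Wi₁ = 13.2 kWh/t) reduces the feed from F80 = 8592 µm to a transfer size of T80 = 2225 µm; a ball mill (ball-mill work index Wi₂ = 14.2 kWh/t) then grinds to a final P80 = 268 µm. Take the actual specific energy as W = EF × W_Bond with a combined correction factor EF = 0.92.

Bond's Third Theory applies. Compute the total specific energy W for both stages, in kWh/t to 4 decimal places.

Bond: W = 10·Wi·(1/√P80 − 1/√F80)
Stage 1 (8592→2225 µm, Wi₁=13.2): W₁ = 10·13.2·(0.021200 − 0.010788) = 1.3743 kWh/t
Stage 2 (2225→268 µm, Wi₂=14.2): W₂ = 10·14.2·(0.061085 − 0.021200) = 5.6636 kWh/t
W = W₁ + W₂ = 1.3743 + 5.6636 = 7.0380 kWh/t
With EF = 0.92: W = 7.0380·0.92 = 6.4749 kWh/t

W = 6.4749 kWh/t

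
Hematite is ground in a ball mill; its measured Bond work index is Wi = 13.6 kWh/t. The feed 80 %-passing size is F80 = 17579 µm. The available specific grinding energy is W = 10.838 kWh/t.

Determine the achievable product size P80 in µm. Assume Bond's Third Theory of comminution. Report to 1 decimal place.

P80 = 131.4 µm

W = 10 Wi (P80^-0.5 − F80^-0.5)
P80^(−½) = W/(10 Wi) + F80^(−½)
  = 10.8380/(10·13.6) + 1/√17579 = 0.079691 + 0.007542 = 0.087233
P80 = (1/0.087233)² = 11.4635² = 131.41 µm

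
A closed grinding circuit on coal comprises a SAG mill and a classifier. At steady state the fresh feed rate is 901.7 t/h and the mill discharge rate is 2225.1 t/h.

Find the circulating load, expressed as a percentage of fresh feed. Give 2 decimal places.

Discharge = new feed + return, hence
R = M − F = 2225.1 − 901.7 = 1323.4 t/h
CL = 100·R/F = 100·1323.4/901.7 = 146.77 %

CL = 146.77 %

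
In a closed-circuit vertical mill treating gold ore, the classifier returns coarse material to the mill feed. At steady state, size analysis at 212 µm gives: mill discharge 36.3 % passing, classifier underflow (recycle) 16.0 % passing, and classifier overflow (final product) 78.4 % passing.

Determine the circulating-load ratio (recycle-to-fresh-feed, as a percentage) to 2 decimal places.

Mass balance on the −212 µm fraction:
(1+r)·d = r·u + o ⇒ r = (o−d)/(d−u)
r = (78.4 − 36.3)/(36.3 − 16.0) = 42.1/20.3 = 2.0739
CL = 100·r = 207.39 %

CL = 207.39 %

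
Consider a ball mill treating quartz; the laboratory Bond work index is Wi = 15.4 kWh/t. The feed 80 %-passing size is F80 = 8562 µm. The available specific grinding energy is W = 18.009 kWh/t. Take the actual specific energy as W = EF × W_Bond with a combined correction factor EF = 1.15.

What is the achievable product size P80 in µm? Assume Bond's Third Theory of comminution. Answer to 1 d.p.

W = 10·Wi·(P80^(-½) − F80^(-½))
W_Bond = W / EF = 18.009 / 1.15 = 15.6600 kWh/t
1/√P80 = 1/√F80 + W_Bond/(10·Wi)
  = 15.6600/(10·15.4) + 1/√8562 = 0.101688 + 0.010807 = 0.112495
P80 = (1/0.112495)² = 8.8892² = 79.02 µm

P80 = 79.0 µm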